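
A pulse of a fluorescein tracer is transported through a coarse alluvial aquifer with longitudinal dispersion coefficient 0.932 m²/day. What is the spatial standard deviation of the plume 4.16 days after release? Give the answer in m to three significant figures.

Dispersive spreading gives a Gaussian with σ² = 2Dt; advection only shifts the center.
σ = √(2 × 0.932 × 4.16) = 2.78 m.

2.78 m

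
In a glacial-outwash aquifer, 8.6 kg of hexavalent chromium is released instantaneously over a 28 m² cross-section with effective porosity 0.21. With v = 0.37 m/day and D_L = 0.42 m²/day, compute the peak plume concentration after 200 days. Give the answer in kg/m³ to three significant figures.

The peak of an instantaneous 1D plume sits at x = vt; there the Gaussian factor is 1 and C_max = M/(n_e·A·√(4πDt)), where n_e·A is the pore area the mass is dissolved in.
√(4πDt) = √(4π × 0.42 × 200) = 32.49 m, so C_max = 8.6/(0.21 × 28 × 32.49) = 0.0450 kg/m³.

0.0450 kg/m³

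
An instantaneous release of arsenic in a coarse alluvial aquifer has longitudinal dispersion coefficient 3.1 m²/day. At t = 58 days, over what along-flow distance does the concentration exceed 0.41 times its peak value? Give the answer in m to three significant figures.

The plume is Gaussian with σ = √(2Dt) = √(2 × 3.1 × 58) = 18.96 m.
C/C_peak = exp(−Δx²/(2σ²)) = 0.41 ⇒ Δx = σ·√(−2 ln 0.41) = 18.96 × 1.335 = 25.31 m.
Width = 2Δx = 50.6 m.

50.6 m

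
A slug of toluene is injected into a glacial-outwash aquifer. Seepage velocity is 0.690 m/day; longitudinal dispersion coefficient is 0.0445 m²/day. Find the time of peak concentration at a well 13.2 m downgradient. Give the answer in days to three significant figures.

For the 1D instantaneous-source solution, setting ∂C/∂t = 0 at fixed x gives v²t² + 2Dt − x² = 0, so t = (√(D² + v²x²) − D)/v².
√(D² + v²x²) = √(0.0445² + 0.690² × 13.2²) = 9.108; v² = 0.4761.
t = (9.108 − 0.0445)/0.4761 = 19.0 days (vs. the pure-advection estimate x/v = 19.1 d).

19.0 days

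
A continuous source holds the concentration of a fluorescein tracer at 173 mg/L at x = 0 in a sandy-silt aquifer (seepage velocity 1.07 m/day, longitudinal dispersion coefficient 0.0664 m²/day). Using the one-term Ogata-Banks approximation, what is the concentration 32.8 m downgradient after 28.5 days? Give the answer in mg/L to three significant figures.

For a continuous step input, C/C₀ ≈ ½·erfc((x−vt)/(2√(Dt))).
vt = 1.07 × 28.5 = 30.495 m and 2√(Dt) = 2√(0.0664 × 28.5) = 2.751 m.
Argument (x−vt)/(2√(Dt)) = (32.8 − 30.495)/2.751 = 0.8379; ½·erfc(0.8379) = 0.1180.
C = 173 × 0.1180 = 20.4 mg/L.

20.4 mg/L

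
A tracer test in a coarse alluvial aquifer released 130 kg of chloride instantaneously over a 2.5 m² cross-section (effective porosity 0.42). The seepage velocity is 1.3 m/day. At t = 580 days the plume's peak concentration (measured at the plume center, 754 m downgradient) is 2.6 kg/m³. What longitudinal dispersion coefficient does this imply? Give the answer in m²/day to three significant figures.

0.311 m²/day

At the plume center C_max = M/(n_e·A·√(4πDt)), so D = M²/(4πt·(n_e·A·C_max)²).
n_e·A·C_max = 0.42 × 2.5 × 2.6 = 2.730 kg/m.
D = 130²/(4π × 580 × 2.730²) = 0.311 m²/day.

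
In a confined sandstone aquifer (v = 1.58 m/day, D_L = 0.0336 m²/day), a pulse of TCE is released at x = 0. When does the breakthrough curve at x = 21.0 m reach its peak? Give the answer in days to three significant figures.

For the 1D instantaneous-source solution, setting ∂C/∂t = 0 at fixed x gives v²t² + 2Dt − x² = 0, so t = (√(D² + v²x²) − D)/v².
√(D² + v²x²) = √(0.0336² + 1.58² × 21.0²) = 33.18; v² = 2.4964.
t = (33.18 − 0.0336)/2.4964 = 13.3 days (vs. the pure-advection estimate x/v = 13.3 d).

13.3 days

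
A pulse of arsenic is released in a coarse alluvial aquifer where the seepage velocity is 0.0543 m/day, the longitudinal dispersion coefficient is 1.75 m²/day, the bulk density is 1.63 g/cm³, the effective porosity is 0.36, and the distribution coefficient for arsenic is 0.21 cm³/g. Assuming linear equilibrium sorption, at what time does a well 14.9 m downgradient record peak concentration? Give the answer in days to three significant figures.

Retardation factor R = 1 + ρ_b·K_d/n = 1 + 1.63 × 0.21/0.36 = 1.951.
Sorption retards both mechanisms: v_R = v/R = 0.02783 m/day, D_R = D/R = 0.8970 m²/day.
Peak time from v_R²t² + 2D_R t − x² = 0: t = (√(D_R² + v_R²x²) − D_R)/v_R².
√(D_R² + v_R²x²) = √(0.8970² + 0.02783² × 14.9²) = 0.9882; v_R² = 0.0007745.
t = (0.9882 − 0.8970)/0.0007745 = 118 days.

118 days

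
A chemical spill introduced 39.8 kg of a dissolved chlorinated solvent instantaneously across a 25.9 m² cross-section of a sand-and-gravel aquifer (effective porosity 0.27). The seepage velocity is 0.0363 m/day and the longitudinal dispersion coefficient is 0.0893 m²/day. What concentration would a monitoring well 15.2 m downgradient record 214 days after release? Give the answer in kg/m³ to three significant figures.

0.178 kg/m³

For an instantaneous plane source, C(x,t) = M/(n_e·A·√(4πDt)) · exp(−(x−vt)²/(4Dt)), with n_e·A the pore (flow) area.
Plume center vt = 0.0363 × 214 = 7.7682 m, so the well at 15.2 m is 7.4318 m downgradient of the peak.
√(4πDt) = 15.50 m, giving peak height M/(n_e·A·√(4πDt)) = 39.8/(0.27 × 25.9 × 15.50) = 0.3672 kg/m³.
(x−vt)²/(4Dt) = (7.4318)²/(4 × 0.0893 × 214) = 0.7225; exp(−0.7225) = 0.4855.
C = 0.3672 × 0.4855 = 0.178 kg/m³.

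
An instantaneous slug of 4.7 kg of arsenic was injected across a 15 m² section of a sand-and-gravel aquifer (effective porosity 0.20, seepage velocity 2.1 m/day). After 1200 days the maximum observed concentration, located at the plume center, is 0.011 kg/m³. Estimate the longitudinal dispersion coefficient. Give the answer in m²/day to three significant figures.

1.35 m²/day

At the plume center C_max = M/(n_e·A·√(4πDt)), so D = M²/(4πt·(n_e·A·C_max)²).
n_e·A·C_max = 0.20 × 15 × 0.011 = 0.03300 kg/m.
D = 4.7²/(4π × 1200 × 0.03300²) = 1.35 m²/day.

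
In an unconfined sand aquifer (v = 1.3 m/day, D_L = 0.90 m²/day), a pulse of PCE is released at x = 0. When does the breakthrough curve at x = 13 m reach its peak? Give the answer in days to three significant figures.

For the 1D instantaneous-source solution, setting ∂C/∂t = 0 at fixed x gives v²t² + 2Dt − x² = 0, so t = (√(D² + v²x²) − D)/v².
√(D² + v²x²) = √(0.90² + 1.3² × 13²) = 16.92; v² = 1.69.
t = (16.92 − 0.90)/1.69 = 9.48 days (vs. the pure-advection estimate x/v = 10.0 d).

9.48 days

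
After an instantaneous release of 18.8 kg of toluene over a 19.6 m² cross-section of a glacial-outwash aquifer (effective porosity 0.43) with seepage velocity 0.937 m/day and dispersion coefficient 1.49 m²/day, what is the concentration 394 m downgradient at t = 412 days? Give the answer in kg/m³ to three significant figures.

For an instantaneous plane source, C(x,t) = M/(n_e·A·√(4πDt)) · exp(−(x−vt)²/(4Dt)), with n_e·A the pore (flow) area.
Plume center vt = 0.937 × 412 = 386.044 m, so the well at 394 m is 7.956 m downgradient of the peak.
√(4πDt) = 87.83 m, giving peak height M/(n_e·A·√(4πDt)) = 18.8/(0.43 × 19.6 × 87.83) = 0.02540 kg/m³.
(x−vt)²/(4Dt) = (7.956)²/(4 × 1.49 × 412) = 0.02578; exp(−0.02578) = 0.9745.
C = 0.02540 × 0.9745 = 0.0248 kg/m³.

0.0248 kg/m³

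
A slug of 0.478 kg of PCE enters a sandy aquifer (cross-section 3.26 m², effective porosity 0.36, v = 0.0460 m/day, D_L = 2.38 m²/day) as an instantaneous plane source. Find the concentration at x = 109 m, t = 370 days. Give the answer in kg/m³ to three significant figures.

0.000351 kg/m³

For an instantaneous plane source, C(x,t) = M/(n_e·A·√(4πDt)) · exp(−(x−vt)²/(4Dt)), with n_e·A the pore (flow) area.
Plume center vt = 0.0460 × 370 = 17.02 m, so the well at 109 m is 91.98 m downgradient of the peak.
√(4πDt) = 105.2 m, giving peak height M/(n_e·A·√(4πDt)) = 0.478/(0.36 × 3.26 × 105.2) = 0.003872 kg/m³.
(x−vt)²/(4Dt) = (91.98)²/(4 × 2.38 × 370) = 2.402; exp(−2.402) = 0.09054.
C = 0.003872 × 0.09054 = 0.000351 kg/m³.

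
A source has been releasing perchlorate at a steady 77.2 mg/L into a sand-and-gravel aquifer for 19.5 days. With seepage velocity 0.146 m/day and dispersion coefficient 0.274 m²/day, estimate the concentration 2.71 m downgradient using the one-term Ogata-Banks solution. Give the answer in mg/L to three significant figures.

For a continuous step input, C/C₀ ≈ ½·erfc((x−vt)/(2√(Dt))).
vt = 0.146 × 19.5 = 2.847 m and 2√(Dt) = 2√(0.274 × 19.5) = 4.623 m.
Argument (x−vt)/(2√(Dt)) = (2.71 − 2.847)/4.623 = -0.02963; ½·erfc(-0.02963) = 0.5167.
C = 77.2 × 0.5167 = 39.9 mg/L.

39.9 mg/L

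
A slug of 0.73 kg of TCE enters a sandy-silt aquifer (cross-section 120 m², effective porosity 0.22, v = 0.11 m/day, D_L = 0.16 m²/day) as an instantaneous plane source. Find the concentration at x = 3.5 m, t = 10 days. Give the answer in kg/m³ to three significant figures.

For an instantaneous plane source, C(x,t) = M/(n_e·A·√(4πDt)) · exp(−(x−vt)²/(4Dt)), with n_e·A the pore (flow) area.
Plume center vt = 0.11 × 10 = 1.1 m, so the well at 3.5 m is 2.4 m downgradient of the peak.
√(4πDt) = 4.484 m, giving peak height M/(n_e·A·√(4πDt)) = 0.73/(0.22 × 120 × 4.484) = 0.006167 kg/m³.
(x−vt)²/(4Dt) = (2.4)²/(4 × 0.16 × 10) = 0.9000; exp(−0.9000) = 0.4066.
C = 0.006167 × 0.4066 = 0.00251 kg/m³.

0.00251 kg/m³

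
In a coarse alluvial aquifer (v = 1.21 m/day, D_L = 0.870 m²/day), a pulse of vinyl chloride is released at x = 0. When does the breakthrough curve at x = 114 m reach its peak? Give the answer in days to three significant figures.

For the 1D instantaneous-source solution, setting ∂C/∂t = 0 at fixed x gives v²t² + 2Dt − x² = 0, so t = (√(D² + v²x²) − D)/v².
√(D² + v²x²) = √(0.870² + 1.21² × 114²) = 137.9; v² = 1.4641.
t = (137.9 − 0.870)/1.4641 = 93.6 days (vs. the pure-advection estimate x/v = 94.2 d).

93.6 days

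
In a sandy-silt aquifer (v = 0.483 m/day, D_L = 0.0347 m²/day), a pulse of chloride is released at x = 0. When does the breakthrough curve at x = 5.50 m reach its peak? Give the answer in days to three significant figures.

11.2 days

For the 1D instantaneous-source solution, setting ∂C/∂t = 0 at fixed x gives v²t² + 2Dt − x² = 0, so t = (√(D² + v²x²) − D)/v².
√(D² + v²x²) = √(0.0347² + 0.483² × 5.50²) = 2.657; v² = 0.233289.
t = (2.657 − 0.0347)/0.233289 = 11.2 days (vs. the pure-advection estimate x/v = 11.4 d).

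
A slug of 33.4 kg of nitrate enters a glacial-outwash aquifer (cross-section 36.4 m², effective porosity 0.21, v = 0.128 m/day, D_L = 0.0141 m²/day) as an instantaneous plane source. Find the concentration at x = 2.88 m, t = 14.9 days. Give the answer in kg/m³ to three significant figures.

0.872 kg/m³

For an instantaneous plane source, C(x,t) = M/(n_e·A·√(4πDt)) · exp(−(x−vt)²/(4Dt)), with n_e·A the pore (flow) area.
Plume center vt = 0.128 × 14.9 = 1.9072 m, so the well at 2.88 m is 0.9728 m downgradient of the peak.
√(4πDt) = 1.625 m, giving peak height M/(n_e·A·√(4πDt)) = 33.4/(0.21 × 36.4 × 1.625) = 2.689 kg/m³.
(x−vt)²/(4Dt) = (0.9728)²/(4 × 0.0141 × 14.9) = 1.126; exp(−1.126) = 0.3243.
C = 2.689 × 0.3243 = 0.872 kg/m³.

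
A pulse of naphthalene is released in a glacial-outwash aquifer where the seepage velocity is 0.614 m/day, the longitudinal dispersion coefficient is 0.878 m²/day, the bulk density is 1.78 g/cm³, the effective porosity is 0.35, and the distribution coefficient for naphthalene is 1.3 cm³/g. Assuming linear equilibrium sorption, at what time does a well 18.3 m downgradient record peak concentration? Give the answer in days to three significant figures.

210 days

Retardation factor R = 1 + ρ_b·K_d/n = 1 + 1.78 × 1.3/0.35 = 7.611.
Sorption retards both mechanisms: v_R = v/R = 0.08067 m/day, D_R = D/R = 0.1154 m²/day.
Peak time from v_R²t² + 2D_R t − x² = 0: t = (√(D_R² + v_R²x²) − D_R)/v_R².
√(D_R² + v_R²x²) = √(0.1154² + 0.08067² × 18.3²) = 1.481; v_R² = 0.006508.
t = (1.481 − 0.1154)/0.006508 = 210 days.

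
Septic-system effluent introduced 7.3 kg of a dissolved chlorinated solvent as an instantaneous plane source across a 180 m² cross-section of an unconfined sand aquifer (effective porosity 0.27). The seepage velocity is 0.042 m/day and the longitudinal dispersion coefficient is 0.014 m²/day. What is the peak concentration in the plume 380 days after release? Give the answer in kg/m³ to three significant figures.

The peak of an instantaneous 1D plume sits at x = vt; there the Gaussian factor is 1 and C_max = M/(n_e·A·√(4πDt)), where n_e·A is the pore area the mass is dissolved in.
√(4πDt) = √(4π × 0.014 × 380) = 8.176 m, so C_max = 7.3/(0.27 × 180 × 8.176) = 0.0184 kg/m³.

0.0184 kg/m³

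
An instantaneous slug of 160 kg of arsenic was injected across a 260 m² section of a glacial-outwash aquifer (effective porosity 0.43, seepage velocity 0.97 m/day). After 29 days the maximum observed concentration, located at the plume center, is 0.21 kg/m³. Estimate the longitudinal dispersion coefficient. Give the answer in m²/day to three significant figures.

0.127 m²/day

At the plume center C_max = M/(n_e·A·√(4πDt)), so D = M²/(4πt·(n_e·A·C_max)²).
n_e·A·C_max = 0.43 × 260 × 0.21 = 23.48 kg/m.
D = 160²/(4π × 29 × 23.48²) = 0.127 m²/day.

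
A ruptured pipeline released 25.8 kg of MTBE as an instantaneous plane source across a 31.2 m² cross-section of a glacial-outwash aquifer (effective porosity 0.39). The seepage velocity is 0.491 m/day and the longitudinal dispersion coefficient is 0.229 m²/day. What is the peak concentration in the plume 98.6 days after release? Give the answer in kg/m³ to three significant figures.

0.126 kg/m³

The peak of an instantaneous 1D plume sits at x = vt; there the Gaussian factor is 1 and C_max = M/(n_e·A·√(4πDt)), where n_e·A is the pore area the mass is dissolved in.
√(4πDt) = √(4π × 0.229 × 98.6) = 16.84 m, so C_max = 25.8/(0.39 × 31.2 × 16.84) = 0.126 kg/m³.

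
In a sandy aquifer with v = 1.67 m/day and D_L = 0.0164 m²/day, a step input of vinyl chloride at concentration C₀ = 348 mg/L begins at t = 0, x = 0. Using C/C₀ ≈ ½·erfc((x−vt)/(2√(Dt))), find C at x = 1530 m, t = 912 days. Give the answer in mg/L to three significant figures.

35.4 mg/L

For a continuous step input, C/C₀ ≈ ½·erfc((x−vt)/(2√(Dt))).
vt = 1.67 × 912 = 1523.04 m and 2√(Dt) = 2√(0.0164 × 912) = 7.735 m.
Argument (x−vt)/(2√(Dt)) = (1530 − 1523.04)/7.735 = 0.8998; ½·erfc(0.8998) = 0.1016.
C = 348 × 0.1016 = 35.4 mg/L.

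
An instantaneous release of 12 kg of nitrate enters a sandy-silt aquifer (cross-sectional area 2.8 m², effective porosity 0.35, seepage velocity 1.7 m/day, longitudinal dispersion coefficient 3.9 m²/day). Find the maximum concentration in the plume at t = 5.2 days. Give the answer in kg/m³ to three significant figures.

The peak of an instantaneous 1D plume sits at x = vt; there the Gaussian factor is 1 and C_max = M/(n_e·A·√(4πDt)), where n_e·A is the pore area the mass is dissolved in.
√(4πDt) = √(4π × 3.9 × 5.2) = 15.96 m, so C_max = 12/(0.35 × 2.8 × 15.96) = 0.767 kg/m³.

0.767 kg/m³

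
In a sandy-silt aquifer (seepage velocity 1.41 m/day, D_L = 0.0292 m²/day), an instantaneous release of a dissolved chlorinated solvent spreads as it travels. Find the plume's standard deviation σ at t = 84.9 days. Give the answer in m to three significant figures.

Dispersive spreading gives a Gaussian with σ² = 2Dt; advection only shifts the center.
σ = √(2 × 0.0292 × 84.9) = 2.23 m.

2.23 m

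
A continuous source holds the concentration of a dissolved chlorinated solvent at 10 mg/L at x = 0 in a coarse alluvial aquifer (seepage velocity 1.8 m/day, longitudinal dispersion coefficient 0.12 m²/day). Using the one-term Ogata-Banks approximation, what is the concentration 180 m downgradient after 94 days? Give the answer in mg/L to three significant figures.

0.115 mg/L

For a continuous step input, C/C₀ ≈ ½·erfc((x−vt)/(2√(Dt))).
vt = 1.8 × 94 = 169.2 m and 2√(Dt) = 2√(0.12 × 94) = 6.717 m.
Argument (x−vt)/(2√(Dt)) = (180 − 169.2)/6.717 = 1.608; ½·erfc(1.608) = 0.01148.
C = 10 × 0.01148 = 0.115 mg/L.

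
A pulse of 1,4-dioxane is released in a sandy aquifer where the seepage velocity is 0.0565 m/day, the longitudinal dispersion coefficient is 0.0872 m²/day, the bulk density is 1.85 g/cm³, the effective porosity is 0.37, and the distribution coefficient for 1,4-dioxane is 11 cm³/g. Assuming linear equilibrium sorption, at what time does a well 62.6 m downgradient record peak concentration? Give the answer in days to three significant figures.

60500 days

Retardation factor R = 1 + ρ_b·K_d/n = 1 + 1.85 × 11/0.37 = 56.00.
Sorption retards both mechanisms: v_R = v/R = 0.001009 m/day, D_R = D/R = 0.001557 m²/day.
Peak time from v_R²t² + 2D_R t − x² = 0: t = (√(D_R² + v_R²x²) − D_R)/v_R².
√(D_R² + v_R²x²) = √(0.001557² + 0.001009² × 62.6²) = 0.06318; v_R² = 1.018e-06.
t = (0.06318 − 0.001557)/1.018e-06 = 60500 days.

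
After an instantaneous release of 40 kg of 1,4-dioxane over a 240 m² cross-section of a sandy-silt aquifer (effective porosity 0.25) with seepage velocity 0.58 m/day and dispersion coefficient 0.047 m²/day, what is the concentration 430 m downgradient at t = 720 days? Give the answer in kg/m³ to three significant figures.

0.0104 kg/m³

For an instantaneous plane source, C(x,t) = M/(n_e·A·√(4πDt)) · exp(−(x−vt)²/(4Dt)), with n_e·A the pore (flow) area.
Plume center vt = 0.58 × 720 = 417.6 m, so the well at 430 m is 12.4 m downgradient of the peak.
√(4πDt) = 20.62 m, giving peak height M/(n_e·A·√(4πDt)) = 40/(0.25 × 240 × 20.62) = 0.03233 kg/m³.
(x−vt)²/(4Dt) = (12.4)²/(4 × 0.047 × 720) = 1.136; exp(−1.136) = 0.3211.
C = 0.03233 × 0.3211 = 0.0104 kg/m³.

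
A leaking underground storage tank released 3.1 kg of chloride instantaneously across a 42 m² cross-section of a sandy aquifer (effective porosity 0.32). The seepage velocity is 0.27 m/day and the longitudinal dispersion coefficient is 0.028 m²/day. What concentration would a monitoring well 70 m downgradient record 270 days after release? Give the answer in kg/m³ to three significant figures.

For an instantaneous plane source, C(x,t) = M/(n_e·A·√(4πDt)) · exp(−(x−vt)²/(4Dt)), with n_e·A the pore (flow) area.
Plume center vt = 0.27 × 270 = 72.9 m, so the well at 70 m is 2.9 m upgradient of the peak.
√(4πDt) = 9.747 m, giving peak height M/(n_e·A·√(4πDt)) = 3.1/(0.32 × 42 × 9.747) = 0.02366 kg/m³.
(x−vt)²/(4Dt) = (-2.9)²/(4 × 0.028 × 270) = 0.2781; exp(−0.2781) = 0.7572.
C = 0.02366 × 0.7572 = 0.0179 kg/m³.

0.0179 kg/m³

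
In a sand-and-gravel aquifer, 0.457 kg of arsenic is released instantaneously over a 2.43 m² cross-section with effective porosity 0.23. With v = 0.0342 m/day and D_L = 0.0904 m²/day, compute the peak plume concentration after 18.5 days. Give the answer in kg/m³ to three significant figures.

0.178 kg/m³

The peak of an instantaneous 1D plume sits at x = vt; there the Gaussian factor is 1 and C_max = M/(n_e·A·√(4πDt)), where n_e·A is the pore area the mass is dissolved in.
√(4πDt) = √(4π × 0.0904 × 18.5) = 4.584 m, so C_max = 0.457/(0.23 × 2.43 × 4.584) = 0.178 kg/m³.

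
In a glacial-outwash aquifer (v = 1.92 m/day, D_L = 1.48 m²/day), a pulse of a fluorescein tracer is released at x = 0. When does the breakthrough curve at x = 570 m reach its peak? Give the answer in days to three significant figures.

For the 1D instantaneous-source solution, setting ∂C/∂t = 0 at fixed x gives v²t² + 2Dt − x² = 0, so t = (√(D² + v²x²) − D)/v².
√(D² + v²x²) = √(1.48² + 1.92² × 570²) = 1094; v² = 3.6864.
t = (1094 − 1.48)/3.6864 = 296 days (vs. the pure-advection estimate x/v = 297 d).

296 days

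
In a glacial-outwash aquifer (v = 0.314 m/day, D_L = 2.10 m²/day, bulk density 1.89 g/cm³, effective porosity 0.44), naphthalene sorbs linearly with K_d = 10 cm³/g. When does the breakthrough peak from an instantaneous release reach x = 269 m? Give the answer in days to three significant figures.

Retardation factor R = 1 + ρ_b·K_d/n = 1 + 1.89 × 10/0.44 = 43.95.
Sorption retards both mechanisms: v_R = v/R = 0.007144 m/day, D_R = D/R = 0.04778 m²/day.
Peak time from v_R²t² + 2D_R t − x² = 0: t = (√(D_R² + v_R²x²) − D_R)/v_R².
√(D_R² + v_R²x²) = √(0.04778² + 0.007144² × 269²) = 1.922; v_R² = 5.104e-05.
t = (1.922 − 0.04778)/5.104e-05 = 36700 days.

36700 days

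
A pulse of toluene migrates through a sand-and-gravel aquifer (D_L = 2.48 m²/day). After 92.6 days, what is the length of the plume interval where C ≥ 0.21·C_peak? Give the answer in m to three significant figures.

75.7 m

The plume is Gaussian with σ = √(2Dt) = √(2 × 2.48 × 92.6) = 21.43 m.
C/C_peak = exp(−Δx²/(2σ²)) = 0.21 ⇒ Δx = σ·√(−2 ln 0.21) = 21.43 × 1.767 = 37.87 m.
Width = 2Δx = 75.7 m.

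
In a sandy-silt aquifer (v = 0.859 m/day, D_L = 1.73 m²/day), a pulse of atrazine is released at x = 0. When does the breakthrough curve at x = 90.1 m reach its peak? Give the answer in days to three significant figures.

103 days

For the 1D instantaneous-source solution, setting ∂C/∂t = 0 at fixed x gives v²t² + 2Dt − x² = 0, so t = (√(D² + v²x²) − D)/v².
√(D² + v²x²) = √(1.73² + 0.859² × 90.1²) = 77.42; v² = 0.737881.
t = (77.42 − 1.73)/0.737881 = 103 days (vs. the pure-advection estimate x/v = 105 d).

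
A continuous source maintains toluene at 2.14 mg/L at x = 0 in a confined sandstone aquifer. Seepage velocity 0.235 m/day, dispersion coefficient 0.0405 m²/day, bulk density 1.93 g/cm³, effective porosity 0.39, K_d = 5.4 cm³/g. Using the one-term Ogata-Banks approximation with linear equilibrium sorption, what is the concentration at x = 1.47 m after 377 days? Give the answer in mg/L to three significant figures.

Retardation factor R = 1 + ρ_b·K_d/n = 1 + 1.93 × 5.4/0.39 = 27.72.
Sorption retards both mechanisms: v_R = v/R = 0.008478 m/day, D_R = D/R = 0.001461 m²/day.
v_R·t = 0.008478 × 377 = 3.196206 m; 2√(D_R t) = 1.484 m; argument = (1.47 − 3.196206)/1.484 = -1.163.
C = C₀ × ½·erfc(-1.163) = 2.14 × 0.9500 = 2.03 mg/L.

2.03 mg/L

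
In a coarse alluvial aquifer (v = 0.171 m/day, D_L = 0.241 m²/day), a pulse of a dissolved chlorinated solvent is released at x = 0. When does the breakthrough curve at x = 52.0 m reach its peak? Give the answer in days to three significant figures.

296 days

For the 1D instantaneous-source solution, setting ∂C/∂t = 0 at fixed x gives v²t² + 2Dt − x² = 0, so t = (√(D² + v²x²) − D)/v².
√(D² + v²x²) = √(0.241² + 0.171² × 52.0²) = 8.895; v² = 0.029241.
t = (8.895 − 0.241)/0.029241 = 296 days (vs. the pure-advection estimate x/v = 304 d).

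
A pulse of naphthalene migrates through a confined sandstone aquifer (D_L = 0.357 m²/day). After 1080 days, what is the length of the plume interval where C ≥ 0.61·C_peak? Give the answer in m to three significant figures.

55.2 m

The plume is Gaussian with σ = √(2Dt) = √(2 × 0.357 × 1080) = 27.77 m.
C/C_peak = exp(−Δx²/(2σ²)) = 0.61 ⇒ Δx = σ·√(−2 ln 0.61) = 27.77 × 0.9943 = 27.61 m.
Width = 2Δx = 55.2 m.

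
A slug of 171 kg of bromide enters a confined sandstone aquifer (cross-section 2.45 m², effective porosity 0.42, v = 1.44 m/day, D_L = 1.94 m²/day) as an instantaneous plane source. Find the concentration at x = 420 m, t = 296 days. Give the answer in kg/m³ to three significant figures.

1.92 kg/m³

For an instantaneous plane source, C(x,t) = M/(n_e·A·√(4πDt)) · exp(−(x−vt)²/(4Dt)), with n_e·A the pore (flow) area.
Plume center vt = 1.44 × 296 = 426.24 m, so the well at 420 m is 6.24 m upgradient of the peak.
√(4πDt) = 84.95 m, giving peak height M/(n_e·A·√(4πDt)) = 171/(0.42 × 2.45 × 84.95) = 1.956 kg/m³.
(x−vt)²/(4Dt) = (-6.24)²/(4 × 1.94 × 296) = 0.01695; exp(−0.01695) = 0.9832.
C = 1.956 × 0.9832 = 1.92 kg/m³.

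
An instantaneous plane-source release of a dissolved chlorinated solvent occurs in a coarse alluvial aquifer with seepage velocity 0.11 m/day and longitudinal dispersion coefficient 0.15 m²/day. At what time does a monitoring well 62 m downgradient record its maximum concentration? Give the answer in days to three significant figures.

551 days

For the 1D instantaneous-source solution, setting ∂C/∂t = 0 at fixed x gives v²t² + 2Dt − x² = 0, so t = (√(D² + v²x²) − D)/v².
√(D² + v²x²) = √(0.15² + 0.11² × 62²) = 6.822; v² = 0.0121.
t = (6.822 − 0.15)/0.0121 = 551 days (vs. the pure-advection estimate x/v = 564 d).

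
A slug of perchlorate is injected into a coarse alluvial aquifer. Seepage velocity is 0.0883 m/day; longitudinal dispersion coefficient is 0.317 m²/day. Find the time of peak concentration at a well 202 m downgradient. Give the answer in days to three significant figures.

2250 days

For the 1D instantaneous-source solution, setting ∂C/∂t = 0 at fixed x gives v²t² + 2Dt − x² = 0, so t = (√(D² + v²x²) − D)/v².
√(D² + v²x²) = √(0.317² + 0.0883² × 202²) = 17.84; v² = 0.00779689.
t = (17.84 − 0.317)/0.00779689 = 2250 days (vs. the pure-advection estimate x/v = 2290 d).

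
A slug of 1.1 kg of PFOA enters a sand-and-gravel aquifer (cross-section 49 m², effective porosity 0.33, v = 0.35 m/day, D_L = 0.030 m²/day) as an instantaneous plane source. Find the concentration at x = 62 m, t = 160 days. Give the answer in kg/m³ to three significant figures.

0.00134 kg/m³

For an instantaneous plane source, C(x,t) = M/(n_e·A·√(4πDt)) · exp(−(x−vt)²/(4Dt)), with n_e·A the pore (flow) area.
Plume center vt = 0.35 × 160 = 56 m, so the well at 62 m is 6 m downgradient of the peak.
√(4πDt) = 7.767 m, giving peak height M/(n_e·A·√(4πDt)) = 1.1/(0.33 × 49 × 7.767) = 0.008758 kg/m³.
(x−vt)²/(4Dt) = (6)²/(4 × 0.030 × 160) = 1.875; exp(−1.875) = 0.1534.
C = 0.008758 × 0.1534 = 0.00134 kg/m³.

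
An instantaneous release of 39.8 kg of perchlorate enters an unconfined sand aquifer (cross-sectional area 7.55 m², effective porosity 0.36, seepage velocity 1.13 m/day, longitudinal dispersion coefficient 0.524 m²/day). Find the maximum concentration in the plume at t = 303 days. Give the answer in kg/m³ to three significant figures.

0.328 kg/m³

The peak of an instantaneous 1D plume sits at x = vt; there the Gaussian factor is 1 and C_max = M/(n_e·A·√(4πDt)), where n_e·A is the pore area the mass is dissolved in.
√(4πDt) = √(4π × 0.524 × 303) = 44.67 m, so C_max = 39.8/(0.36 × 7.55 × 44.67) = 0.328 kg/m³.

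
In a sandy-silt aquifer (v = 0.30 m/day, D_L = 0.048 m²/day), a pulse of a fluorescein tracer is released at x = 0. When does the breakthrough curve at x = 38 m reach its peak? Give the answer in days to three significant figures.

For the 1D instantaneous-source solution, setting ∂C/∂t = 0 at fixed x gives v²t² + 2Dt − x² = 0, so t = (√(D² + v²x²) − D)/v².
√(D² + v²x²) = √(0.048² + 0.30² × 38²) = 11.40; v² = 0.09.
t = (11.40 − 0.048)/0.09 = 126 days (vs. the pure-advection estimate x/v = 127 d).

126 days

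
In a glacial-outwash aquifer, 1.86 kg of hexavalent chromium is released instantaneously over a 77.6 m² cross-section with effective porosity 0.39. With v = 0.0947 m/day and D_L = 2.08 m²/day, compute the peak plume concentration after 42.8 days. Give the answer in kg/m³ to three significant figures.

The peak of an instantaneous 1D plume sits at x = vt; there the Gaussian factor is 1 and C_max = M/(n_e·A·√(4πDt)), where n_e·A is the pore area the mass is dissolved in.
√(4πDt) = √(4π × 2.08 × 42.8) = 33.45 m, so C_max = 1.86/(0.39 × 77.6 × 33.45) = 0.00184 kg/m³.

0.00184 kg/m³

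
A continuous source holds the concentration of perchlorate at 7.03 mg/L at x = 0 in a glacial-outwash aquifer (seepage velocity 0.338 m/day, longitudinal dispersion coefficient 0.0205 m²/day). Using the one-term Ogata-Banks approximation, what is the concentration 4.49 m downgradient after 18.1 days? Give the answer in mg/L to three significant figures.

6.82 mg/L

For a continuous step input, C/C₀ ≈ ½·erfc((x−vt)/(2√(Dt))).
vt = 0.338 × 18.1 = 6.1178 m and 2√(Dt) = 2√(0.0205 × 18.1) = 1.218 m.
Argument (x−vt)/(2√(Dt)) = (4.49 − 6.1178)/1.218 = -1.336; ½·erfc(-1.336) = 0.9706.
C = 7.03 × 0.9706 = 6.82 mg/L.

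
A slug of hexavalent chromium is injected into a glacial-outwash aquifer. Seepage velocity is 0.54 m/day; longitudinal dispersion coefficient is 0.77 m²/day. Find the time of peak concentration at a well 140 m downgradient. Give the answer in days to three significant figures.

For the 1D instantaneous-source solution, setting ∂C/∂t = 0 at fixed x gives v²t² + 2Dt − x² = 0, so t = (√(D² + v²x²) − D)/v².
√(D² + v²x²) = √(0.77² + 0.54² × 140²) = 75.60; v² = 0.2916.
t = (75.60 − 0.77)/0.2916 = 257 days (vs. the pure-advection estimate x/v = 259 d).

257 days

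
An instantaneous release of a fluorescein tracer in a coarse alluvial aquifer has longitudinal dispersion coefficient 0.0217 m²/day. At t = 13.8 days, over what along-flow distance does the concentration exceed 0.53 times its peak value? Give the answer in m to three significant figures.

1.74 m

The plume is Gaussian with σ = √(2Dt) = √(2 × 0.0217 × 13.8) = 0.7739 m.
C/C_peak = exp(−Δx²/(2σ²)) = 0.53 ⇒ Δx = σ·√(−2 ln 0.53) = 0.7739 × 1.127 = 0.8722 m.
Width = 2Δx = 1.74 m.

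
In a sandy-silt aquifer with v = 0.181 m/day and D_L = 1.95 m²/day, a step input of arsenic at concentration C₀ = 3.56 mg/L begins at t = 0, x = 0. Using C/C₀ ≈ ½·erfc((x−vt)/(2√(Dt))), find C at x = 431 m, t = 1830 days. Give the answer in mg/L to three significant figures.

For a continuous step input, C/C₀ ≈ ½·erfc((x−vt)/(2√(Dt))).
vt = 0.181 × 1830 = 331.23 m and 2√(Dt) = 2√(1.95 × 1830) = 119.5 m.
Argument (x−vt)/(2√(Dt)) = (431 − 331.23)/119.5 = 0.8349; ½·erfc(0.8349) = 0.1189.
C = 3.56 × 0.1189 = 0.423 mg/L.

0.423 mg/L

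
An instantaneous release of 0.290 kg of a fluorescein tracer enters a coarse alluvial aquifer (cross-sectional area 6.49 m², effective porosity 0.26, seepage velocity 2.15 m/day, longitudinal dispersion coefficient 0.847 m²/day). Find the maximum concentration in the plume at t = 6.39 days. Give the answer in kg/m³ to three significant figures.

0.0208 kg/m³

The peak of an instantaneous 1D plume sits at x = vt; there the Gaussian factor is 1 and C_max = M/(n_e·A·√(4πDt)), where n_e·A is the pore area the mass is dissolved in.
√(4πDt) = √(4π × 0.847 × 6.39) = 8.247 m, so C_max = 0.290/(0.26 × 6.49 × 8.247) = 0.0208 kg/m³.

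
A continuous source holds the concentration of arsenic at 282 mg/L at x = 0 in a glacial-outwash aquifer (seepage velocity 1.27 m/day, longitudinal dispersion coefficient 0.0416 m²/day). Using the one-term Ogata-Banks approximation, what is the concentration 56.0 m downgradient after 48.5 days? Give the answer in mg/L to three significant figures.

For a continuous step input, C/C₀ ≈ ½·erfc((x−vt)/(2√(Dt))).
vt = 1.27 × 48.5 = 61.595 m and 2√(Dt) = 2√(0.0416 × 48.5) = 2.841 m.
Argument (x−vt)/(2√(Dt)) = (56.0 − 61.595)/2.841 = -1.969; ½·erfc(-1.969) = 0.9973.
C = 282 × 0.9973 = 281 mg/L.

281 mg/L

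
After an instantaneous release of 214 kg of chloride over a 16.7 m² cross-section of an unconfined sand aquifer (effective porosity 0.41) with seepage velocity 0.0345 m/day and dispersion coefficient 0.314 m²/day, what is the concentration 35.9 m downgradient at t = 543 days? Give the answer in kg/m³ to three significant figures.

0.438 kg/m³

For an instantaneous plane source, C(x,t) = M/(n_e·A·√(4πDt)) · exp(−(x−vt)²/(4Dt)), with n_e·A the pore (flow) area.
Plume center vt = 0.0345 × 543 = 18.7335 m, so the well at 35.9 m is 17.1665 m downgradient of the peak.
√(4πDt) = 46.29 m, giving peak height M/(n_e·A·√(4πDt)) = 214/(0.41 × 16.7 × 46.29) = 0.6752 kg/m³.
(x−vt)²/(4Dt) = (17.1665)²/(4 × 0.314 × 543) = 0.4321; exp(−0.4321) = 0.6491.
C = 0.6752 × 0.6491 = 0.438 kg/m³.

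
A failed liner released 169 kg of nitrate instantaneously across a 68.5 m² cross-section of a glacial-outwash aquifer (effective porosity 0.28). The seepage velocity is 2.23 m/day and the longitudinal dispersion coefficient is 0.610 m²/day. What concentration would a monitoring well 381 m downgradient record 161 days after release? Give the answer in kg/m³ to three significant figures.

For an instantaneous plane source, C(x,t) = M/(n_e·A·√(4πDt)) · exp(−(x−vt)²/(4Dt)), with n_e·A the pore (flow) area.
Plume center vt = 2.23 × 161 = 359.03 m, so the well at 381 m is 21.97 m downgradient of the peak.
√(4πDt) = 35.13 m, giving peak height M/(n_e·A·√(4πDt)) = 169/(0.28 × 68.5 × 35.13) = 0.2508 kg/m³.
(x−vt)²/(4Dt) = (21.97)²/(4 × 0.610 × 161) = 1.229; exp(−1.229) = 0.2926.
C = 0.2508 × 0.2926 = 0.0734 kg/m³.

0.0734 kg/m³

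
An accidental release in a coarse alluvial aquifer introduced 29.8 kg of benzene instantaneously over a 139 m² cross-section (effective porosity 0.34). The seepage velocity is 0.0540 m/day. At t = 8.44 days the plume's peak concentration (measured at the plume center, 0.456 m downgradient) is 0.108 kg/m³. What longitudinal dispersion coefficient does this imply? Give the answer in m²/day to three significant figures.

At the plume center C_max = M/(n_e·A·√(4πDt)), so D = M²/(4πt·(n_e·A·C_max)²).
n_e·A·C_max = 0.34 × 139 × 0.108 = 5.104 kg/m.
D = 29.8²/(4π × 8.44 × 5.104²) = 0.321 m²/day.

0.321 m²/day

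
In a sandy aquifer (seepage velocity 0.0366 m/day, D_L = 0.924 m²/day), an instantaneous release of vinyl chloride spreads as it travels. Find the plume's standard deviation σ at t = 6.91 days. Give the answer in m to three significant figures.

3.57 m

Dispersive spreading gives a Gaussian with σ² = 2Dt; advection only shifts the center.
σ = √(2 × 0.924 × 6.91) = 3.57 m.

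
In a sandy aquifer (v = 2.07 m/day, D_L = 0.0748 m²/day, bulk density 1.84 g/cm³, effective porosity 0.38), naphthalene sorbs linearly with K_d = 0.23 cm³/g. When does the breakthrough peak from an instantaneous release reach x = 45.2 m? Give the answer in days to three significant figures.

46.1 days

Retardation factor R = 1 + ρ_b·K_d/n = 1 + 1.84 × 0.23/0.38 = 2.114.
Sorption retards both mechanisms: v_R = v/R = 0.9792 m/day, D_R = D/R = 0.03538 m²/day.
Peak time from v_R²t² + 2D_R t − x² = 0: t = (√(D_R² + v_R²x²) − D_R)/v_R².
√(D_R² + v_R²x²) = √(0.03538² + 0.9792² × 45.2²) = 44.26; v_R² = 0.9588.
t = (44.26 − 0.03538)/0.9588 = 46.1 days.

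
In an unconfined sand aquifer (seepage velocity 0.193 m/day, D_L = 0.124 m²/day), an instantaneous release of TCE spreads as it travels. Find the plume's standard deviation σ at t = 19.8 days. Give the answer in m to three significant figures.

2.22 m

Dispersive spreading gives a Gaussian with σ² = 2Dt; advection only shifts the center.
σ = √(2 × 0.124 × 19.8) = 2.22 m.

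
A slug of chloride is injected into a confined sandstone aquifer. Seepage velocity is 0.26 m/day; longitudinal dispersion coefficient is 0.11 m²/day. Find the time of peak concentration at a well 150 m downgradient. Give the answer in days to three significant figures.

For the 1D instantaneous-source solution, setting ∂C/∂t = 0 at fixed x gives v²t² + 2Dt − x² = 0, so t = (√(D² + v²x²) − D)/v².
√(D² + v²x²) = √(0.11² + 0.26² × 150²) = 39.00; v² = 0.0676.
t = (39.00 − 0.11)/0.0676 = 575 days (vs. the pure-advection estimate x/v = 577 d).

575 days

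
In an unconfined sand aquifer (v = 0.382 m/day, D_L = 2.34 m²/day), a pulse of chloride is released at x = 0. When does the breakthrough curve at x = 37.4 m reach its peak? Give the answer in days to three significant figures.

83.2 days

For the 1D instantaneous-source solution, setting ∂C/∂t = 0 at fixed x gives v²t² + 2Dt − x² = 0, so t = (√(D² + v²x²) − D)/v².
√(D² + v²x²) = √(2.34² + 0.382² × 37.4²) = 14.48; v² = 0.145924.
t = (14.48 − 2.34)/0.145924 = 83.2 days (vs. the pure-advection estimate x/v = 97.9 d).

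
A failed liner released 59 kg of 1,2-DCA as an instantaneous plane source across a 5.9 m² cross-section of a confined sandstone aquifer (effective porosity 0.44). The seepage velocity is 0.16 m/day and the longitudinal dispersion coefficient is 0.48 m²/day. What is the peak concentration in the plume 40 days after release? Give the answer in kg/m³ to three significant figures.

The peak of an instantaneous 1D plume sits at x = vt; there the Gaussian factor is 1 and C_max = M/(n_e·A·√(4πDt)), where n_e·A is the pore area the mass is dissolved in.
√(4πDt) = √(4π × 0.48 × 40) = 15.53 m, so C_max = 59/(0.44 × 5.9 × 15.53) = 1.46 kg/m³.

1.46 kg/m³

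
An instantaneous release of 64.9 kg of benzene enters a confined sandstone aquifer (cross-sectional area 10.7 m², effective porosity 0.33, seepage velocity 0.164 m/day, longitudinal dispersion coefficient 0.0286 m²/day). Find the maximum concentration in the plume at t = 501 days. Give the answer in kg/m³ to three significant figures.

1.37 kg/m³

The peak of an instantaneous 1D plume sits at x = vt; there the Gaussian factor is 1 and C_max = M/(n_e·A·√(4πDt)), where n_e·A is the pore area the mass is dissolved in.
√(4πDt) = √(4π × 0.0286 × 501) = 13.42 m, so C_max = 64.9/(0.33 × 10.7 × 13.42) = 1.37 kg/m³.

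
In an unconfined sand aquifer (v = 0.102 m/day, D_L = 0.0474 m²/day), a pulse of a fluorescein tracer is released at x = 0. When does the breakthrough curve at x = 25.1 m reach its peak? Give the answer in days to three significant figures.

242 days

For the 1D instantaneous-source solution, setting ∂C/∂t = 0 at fixed x gives v²t² + 2Dt − x² = 0, so t = (√(D² + v²x²) − D)/v².
√(D² + v²x²) = √(0.0474² + 0.102² × 25.1²) = 2.561; v² = 0.010404.
t = (2.561 − 0.0474)/0.010404 = 242 days (vs. the pure-advection estimate x/v = 246 d).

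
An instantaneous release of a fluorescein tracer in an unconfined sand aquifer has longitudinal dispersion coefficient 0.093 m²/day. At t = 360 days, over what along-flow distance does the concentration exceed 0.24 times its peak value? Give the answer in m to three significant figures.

The plume is Gaussian with σ = √(2Dt) = √(2 × 0.093 × 360) = 8.183 m.
C/C_peak = exp(−Δx²/(2σ²)) = 0.24 ⇒ Δx = σ·√(−2 ln 0.24) = 8.183 × 1.689 = 13.82 m.
Width = 2Δx = 27.6 m.

27.6 m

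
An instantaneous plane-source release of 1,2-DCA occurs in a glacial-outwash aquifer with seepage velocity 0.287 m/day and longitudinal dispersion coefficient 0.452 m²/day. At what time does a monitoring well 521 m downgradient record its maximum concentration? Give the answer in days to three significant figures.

For the 1D instantaneous-source solution, setting ∂C/∂t = 0 at fixed x gives v²t² + 2Dt − x² = 0, so t = (√(D² + v²x²) − D)/v².
√(D² + v²x²) = √(0.452² + 0.287² × 521²) = 149.5; v² = 0.082369.
t = (149.5 − 0.452)/0.082369 = 1810 days (vs. the pure-advection estimate x/v = 1820 d).

1810 days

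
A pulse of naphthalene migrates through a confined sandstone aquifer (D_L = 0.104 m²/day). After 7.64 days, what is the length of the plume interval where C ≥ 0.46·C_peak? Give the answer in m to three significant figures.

The plume is Gaussian with σ = √(2Dt) = √(2 × 0.104 × 7.64) = 1.261 m.
C/C_peak = exp(−Δx²/(2σ²)) = 0.46 ⇒ Δx = σ·√(−2 ln 0.46) = 1.261 × 1.246 = 1.571 m.
Width = 2Δx = 3.14 m.

3.14 m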